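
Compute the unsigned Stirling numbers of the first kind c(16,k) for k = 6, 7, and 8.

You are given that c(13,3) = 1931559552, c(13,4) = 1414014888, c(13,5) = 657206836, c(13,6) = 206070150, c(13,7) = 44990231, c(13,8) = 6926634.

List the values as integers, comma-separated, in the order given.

1009672107080, 272803210680, 54631129553

r14: T_14,4=13×1414014888+1931559552=20313753096; T_14,5=13×657206836+1414014888=9957703756; T_14,6=13×206070150+657206836=3336118786; T_14,7=13×44990231+206070150=790943153; T_14,8=13×6926634+44990231=135036473
r15: T_15,5=14×9957703756+20313753096=159721605680; T_15,6=14×3336118786+9957703756=56663366760; T_15,7=14×790943153+3336118786=14409322928; T_15,8=14×135036473+790943153=2681453775
r16: T_16,6=15×56663366760+159721605680=1009672107080; T_16,7=15×14409322928+56663366760=272803210680; T_16,8=15×2681453775+14409322928=54631129553
Read c(16,6) = 1009672107080, c(16,7) = 272803210680, c(16,8) = 54631129553.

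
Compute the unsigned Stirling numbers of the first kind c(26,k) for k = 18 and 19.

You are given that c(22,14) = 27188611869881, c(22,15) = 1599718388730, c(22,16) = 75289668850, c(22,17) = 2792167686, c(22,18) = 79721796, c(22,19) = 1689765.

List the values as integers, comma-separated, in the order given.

i=23: T(23,15)=27188611869881+22·1599718388730=62382416421941 | T(23,16)=1599718388730+22·75289668850=3256091103430 | T(23,17)=75289668850+22·2792167686=136717357942 | T(23,18)=2792167686+22·79721796=4546047198 | T(23,19)=79721796+22·1689765=116896626
i=24: T(24,16)=62382416421941+23·3256091103430=137272511800831 | T(24,17)=3256091103430+23·136717357942=6400590336096 | T(24,18)=136717357942+23·4546047198=241276443496 | T(24,19)=4546047198+23·116896626=7234669596
i=25: T(25,17)=137272511800831+24·6400590336096=290886679867135 | T(25,18)=6400590336096+24·241276443496=12191224980000 | T(25,19)=241276443496+24·7234669596=414908513800
i=26: T(26,18)=290886679867135+25·12191224980000=595667304367135 | T(26,19)=12191224980000+25·414908513800=22563937825000
Read c(26,18) = 595667304367135, c(26,19) = 22563937825000.

595667304367135, 22563937825000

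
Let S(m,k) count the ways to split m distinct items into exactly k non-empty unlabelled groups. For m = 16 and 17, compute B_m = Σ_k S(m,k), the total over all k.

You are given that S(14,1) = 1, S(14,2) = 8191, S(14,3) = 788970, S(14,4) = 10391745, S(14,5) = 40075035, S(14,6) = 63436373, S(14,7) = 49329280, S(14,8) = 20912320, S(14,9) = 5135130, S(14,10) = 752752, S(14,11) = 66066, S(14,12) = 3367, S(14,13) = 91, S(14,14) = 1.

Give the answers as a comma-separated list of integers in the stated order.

row 15: T[15][1]=1·1+0=1  T[15][2]=2·8191+1=16383  T[15][3]=3·788970+8191=2375101  T[15][4]=4·10391745+788970=42355950  T[15][5]=5·40075035+10391745=210766920  T[15][6]=6·63436373+40075035=420693273  T[15][7]=7·49329280+63436373=408741333  T[15][8]=8·20912320+49329280=216627840  T[15][9]=9·5135130+20912320=67128490  T[15][10]=10·752752+5135130=12662650  T[15][11]=11·66066+752752=1479478  T[15][12]=12·3367+66066=106470  T[15][13]=13·91+3367=4550  T[15][14]=14·1+91=105  T[15][15]=15·0+1=1
row 16: T[16][1]=1·1+0=1  T[16][2]=2·16383+1=32767  T[16][3]=3·2375101+16383=7141686  T[16][4]=4·42355950+2375101=171798901  T[16][5]=5·210766920+42355950=1096190550  T[16][6]=6·420693273+210766920=2734926558  T[16][7]=7·408741333+420693273=3281882604  T[16][8]=8·216627840+408741333=2141764053  T[16][9]=9·67128490+216627840=820784250  T[16][10]=10·12662650+67128490=193754990  T[16][11]=11·1479478+12662650=28936908  T[16][12]=12·106470+1479478=2757118  T[16][13]=13·4550+106470=165620  T[16][14]=14·105+4550=6020  T[16][15]=15·1+105=120  T[16][16]=16·0+1=1
row 17: T[17][1]=1·1+0=1  T[17][2]=2·32767+1=65535  T[17][3]=3·7141686+32767=21457825  T[17][4]=4·171798901+7141686=694337290  T[17][5]=5·1096190550+171798901=5652751651  T[17][6]=6·2734926558+1096190550=17505749898  T[17][7]=7·3281882604+2734926558=25708104786  T[17][8]=8·2141764053+3281882604=20415995028  T[17][9]=9·820784250+2141764053=9528822303  T[17][10]=10·193754990+820784250=2758334150  T[17][11]=11·28936908+193754990=512060978  T[17][12]=12·2757118+28936908=62022324  T[17][13]=13·165620+2757118=4910178  T[17][14]=14·6020+165620=249900  T[17][15]=15·120+6020=7820  T[17][16]=16·1+120=136  T[17][17]=17·0+1=1
B_16 = ΣS(16,k) = 1+32767+7141686+171798901+1096190550+2734926558+3281882604+2141764053+820784250+193754990+28936908+2757118+165620+6020+120+1 = 10480142147
B_17 = ΣS(17,k) = 1+65535+21457825+694337290+5652751651+17505749898+25708104786+20415995028+9528822303+2758334150+512060978+62022324+4910178+249900+7820+136+1 = 82864869804

10480142147, 82864869804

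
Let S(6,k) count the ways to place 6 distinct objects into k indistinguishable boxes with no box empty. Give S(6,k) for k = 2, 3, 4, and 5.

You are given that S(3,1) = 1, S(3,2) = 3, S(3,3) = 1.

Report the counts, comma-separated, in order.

31, 90, 65, 15

@4  (4,1):1·1+0→1, (4,2):3·2+1→7, (4,3):1·3+3→6, (4,4):0·4+1→1
@5  (5,1):1·1+0→1, (5,2):7·2+1→15, (5,3):6·3+7→25, (5,4):1·4+6→10, (5,5):0·5+1→1
@6  (6,2):15·2+1→31, (6,3):25·3+15→90, (6,4):10·4+25→65, (6,5):1·5+10→15
Read S(6,2) = 31, S(6,3) = 90, S(6,4) = 65, S(6,5) = 15.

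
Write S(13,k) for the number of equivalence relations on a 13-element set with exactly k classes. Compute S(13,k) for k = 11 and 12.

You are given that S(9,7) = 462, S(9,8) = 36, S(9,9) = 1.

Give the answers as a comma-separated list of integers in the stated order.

i=10: T(10,8)=462+8·36=750 | T(10,9)=36+9·1=45 | T(10,10)=1+10·0=1
i=11: T(11,9)=750+9·45=1155 | T(11,10)=45+10·1=55 | T(11,11)=1+11·0=1
i=12: T(12,10)=1155+10·55=1705 | T(12,11)=55+11·1=66 | T(12,12)=1+12·0=1
i=13: T(13,11)=1705+11·66=2431 | T(13,12)=66+12·1=78
Read S(13,11) = 2431, S(13,12) = 78.

2431, 78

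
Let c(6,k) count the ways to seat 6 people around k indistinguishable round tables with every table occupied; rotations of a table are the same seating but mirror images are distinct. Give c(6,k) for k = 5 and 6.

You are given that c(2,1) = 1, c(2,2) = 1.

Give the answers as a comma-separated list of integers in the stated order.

r3: T_3,2=2×1+1=3; T_3,3=2×0+1=1
r4: T_4,3=3×1+3=6; T_4,4=3×0+1=1
r5: T_5,4=4×1+6=10; T_5,5=4×0+1=1
r6: T_6,5=5×1+10=15; T_6,6=5×0+1=1
Read c(6,5) = 15, c(6,6) = 1.

15, 1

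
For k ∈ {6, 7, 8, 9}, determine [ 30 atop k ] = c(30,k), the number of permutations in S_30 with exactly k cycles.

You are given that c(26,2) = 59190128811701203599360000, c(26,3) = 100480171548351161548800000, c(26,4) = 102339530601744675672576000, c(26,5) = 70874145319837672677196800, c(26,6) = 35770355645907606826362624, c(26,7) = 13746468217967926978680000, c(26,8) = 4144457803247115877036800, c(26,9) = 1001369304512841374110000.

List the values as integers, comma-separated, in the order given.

[27] T[27,3]:26*100480171548351161548800000+59190128811701203599360000=2671674589068831403868160000 · T[27,4]:26*102339530601744675672576000+100480171548351161548800000=2761307967193712729035776000 · T[27,5]:26*70874145319837672677196800+102339530601744675672576000=1945067308917524165279692800 · T[27,6]:26*35770355645907606826362624+70874145319837672677196800=1000903392113435450162625024 · T[27,7]:26*13746468217967926978680000+35770355645907606826362624=393178529313073708272042624 · T[27,8]:26*4144457803247115877036800+13746468217967926978680000=121502371102392939781636800 · T[27,9]:26*1001369304512841374110000+4144457803247115877036800=30180059720580991603896800
[28] T[28,4]:27*2761307967193712729035776000+2671674589068831403868160000=77226989703299075087834112000 · T[28,5]:27*1945067308917524165279692800+2761307967193712729035776000=55278125307966865191587481600 · T[28,6]:27*1000903392113435450162625024+1945067308917524165279692800=28969458895980281319670568448 · T[28,7]:27*393178529313073708272042624+1000903392113435450162625024=11616723683566425573507775872 · T[28,8]:27*121502371102392939781636800+393178529313073708272042624=3673742549077683082376236224 · T[28,9]:27*30180059720580991603896800+121502371102392939781636800=936363983558079713086850400
[29] T[29,5]:28*55278125307966865191587481600+77226989703299075087834112000=1625014498326371300452283596800 · T[29,6]:28*28969458895980281319670568448+55278125307966865191587481600=866422974395414742142363398144 · T[29,7]:28*11616723683566425573507775872+28969458895980281319670568448=354237722035840197377888292864 · T[29,8]:28*3673742549077683082376236224+11616723683566425573507775872=114481515057741551880042390144 · T[29,9]:28*936363983558079713086850400+3673742549077683082376236224=29891934088703915048808047424
[30] T[30,6]:29*866422974395414742142363398144+1625014498326371300452283596800=26751280755793398822580822142976 · T[30,7]:29*354237722035840197377888292864+866422974395414742142363398144=11139316913434780466101123891200 · T[30,8]:29*114481515057741551880042390144+354237722035840197377888292864=3674201658710345201899117607040 · T[30,9]:29*29891934088703915048808047424+114481515057741551880042390144=981347603630155088295475765440
Read c(30,6) = 26751280755793398822580822142976, c(30,7) = 11139316913434780466101123891200, c(30,8) = 3674201658710345201899117607040, c(30,9) = 981347603630155088295475765440.

26751280755793398822580822142976, 11139316913434780466101123891200, 3674201658710345201899117607040, 981347603630155088295475765440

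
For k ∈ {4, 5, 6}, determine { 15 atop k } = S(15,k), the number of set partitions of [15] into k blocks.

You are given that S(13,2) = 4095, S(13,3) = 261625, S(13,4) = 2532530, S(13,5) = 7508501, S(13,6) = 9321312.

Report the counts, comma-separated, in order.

42355950, 210766920, 420693273

r14: T_14,3=3×261625+4095=788970; T_14,4=4×2532530+261625=10391745; T_14,5=5×7508501+2532530=40075035; T_14,6=6×9321312+7508501=63436373
r15: T_15,4=4×10391745+788970=42355950; T_15,5=5×40075035+10391745=210766920; T_15,6=6×63436373+40075035=420693273
Read S(15,4) = 42355950, S(15,5) = 210766920, S(15,6) = 420693273.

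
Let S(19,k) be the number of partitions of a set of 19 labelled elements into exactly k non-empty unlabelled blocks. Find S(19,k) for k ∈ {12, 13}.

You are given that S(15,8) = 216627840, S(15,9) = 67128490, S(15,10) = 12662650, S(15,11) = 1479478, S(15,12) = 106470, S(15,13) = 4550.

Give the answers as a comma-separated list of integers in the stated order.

@16  (16,9):67128490·9+216627840→820784250, (16,10):12662650·10+67128490→193754990, (16,11):1479478·11+12662650→28936908, (16,12):106470·12+1479478→2757118, (16,13):4550·13+106470→165620
@17  (17,10):193754990·10+820784250→2758334150, (17,11):28936908·11+193754990→512060978, (17,12):2757118·12+28936908→62022324, (17,13):165620·13+2757118→4910178
@18  (18,11):512060978·11+2758334150→8391004908, (18,12):62022324·12+512060978→1256328866, (18,13):4910178·13+62022324→125854638
@19  (19,12):1256328866·12+8391004908→23466951300, (19,13):125854638·13+1256328866→2892439160
Read S(19,12) = 23466951300, S(19,13) = 2892439160.

23466951300, 2892439160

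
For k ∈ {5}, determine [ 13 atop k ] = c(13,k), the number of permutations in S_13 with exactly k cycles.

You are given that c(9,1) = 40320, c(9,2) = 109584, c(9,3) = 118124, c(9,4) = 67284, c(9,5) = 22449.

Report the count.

657206836

r10: T_10,2=9×109584+40320=1026576; T_10,3=9×118124+109584=1172700; T_10,4=9×67284+118124=723680; T_10,5=9×22449+67284=269325
r11: T_11,3=10×1172700+1026576=12753576; T_11,4=10×723680+1172700=8409500; T_11,5=10×269325+723680=3416930
r12: T_12,4=11×8409500+12753576=105258076; T_12,5=11×3416930+8409500=45995730
r13: T_13,5=12×45995730+105258076=657206836
Read c(13,5) = 657206836.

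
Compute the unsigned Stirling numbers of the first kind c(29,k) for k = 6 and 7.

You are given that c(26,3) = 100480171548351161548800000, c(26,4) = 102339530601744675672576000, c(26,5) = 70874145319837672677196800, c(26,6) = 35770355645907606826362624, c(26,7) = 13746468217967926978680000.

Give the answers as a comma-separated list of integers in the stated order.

866422974395414742142363398144, 354237722035840197377888292864

row 27: T[27][4]=26·102339530601744675672576000+100480171548351161548800000=2761307967193712729035776000  T[27][5]=26·70874145319837672677196800+102339530601744675672576000=1945067308917524165279692800  T[27][6]=26·35770355645907606826362624+70874145319837672677196800=1000903392113435450162625024  T[27][7]=26·13746468217967926978680000+35770355645907606826362624=393178529313073708272042624
row 28: T[28][5]=27·1945067308917524165279692800+2761307967193712729035776000=55278125307966865191587481600  T[28][6]=27·1000903392113435450162625024+1945067308917524165279692800=28969458895980281319670568448  T[28][7]=27·393178529313073708272042624+1000903392113435450162625024=11616723683566425573507775872
row 29: T[29][6]=28·28969458895980281319670568448+55278125307966865191587481600=866422974395414742142363398144  T[29][7]=28·11616723683566425573507775872+28969458895980281319670568448=354237722035840197377888292864
Read c(29,6) = 866422974395414742142363398144, c(29,7) = 354237722035840197377888292864.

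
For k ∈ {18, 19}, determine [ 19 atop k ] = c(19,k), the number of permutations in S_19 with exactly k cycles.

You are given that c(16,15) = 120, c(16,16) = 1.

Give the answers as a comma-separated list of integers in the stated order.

171, 1

r17: T_17,16=16×1+120=136; T_17,17=16×0+1=1
r18: T_18,17=17×1+136=153; T_18,18=17×0+1=1
r19: T_19,18=18×1+153=171; T_19,19=18×0+1=1
Read c(19,18) = 171, c(19,19) = 1.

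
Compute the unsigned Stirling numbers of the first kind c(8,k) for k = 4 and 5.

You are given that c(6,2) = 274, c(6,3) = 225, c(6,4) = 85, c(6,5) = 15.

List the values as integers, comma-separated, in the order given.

6769, 1960

@7  (7,3):225·6+274→1624, (7,4):85·6+225→735, (7,5):15·6+85→175
@8  (8,4):735·7+1624→6769, (8,5):175·7+735→1960
Read c(8,4) = 6769, c(8,5) = 1960.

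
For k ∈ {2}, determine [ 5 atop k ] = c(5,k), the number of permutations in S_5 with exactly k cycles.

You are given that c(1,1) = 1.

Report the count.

50

row 2: T[2][1]=1·1+0=1  T[2][2]=1·0+1=1
row 3: T[3][1]=2·1+0=2  T[3][2]=2·1+1=3
row 4: T[4][1]=3·2+0=6  T[4][2]=3·3+2=11
row 5: T[5][2]=4·11+6=50
Read c(5,2) = 50.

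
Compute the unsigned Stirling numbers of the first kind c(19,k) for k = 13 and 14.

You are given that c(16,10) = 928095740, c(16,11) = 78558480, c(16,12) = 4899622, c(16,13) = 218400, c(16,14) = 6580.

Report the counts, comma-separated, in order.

r17: T_17,11=16×78558480+928095740=2185031420; T_17,12=16×4899622+78558480=156952432; T_17,13=16×218400+4899622=8394022; T_17,14=16×6580+218400=323680
r18: T_18,12=17×156952432+2185031420=4853222764; T_18,13=17×8394022+156952432=299650806; T_18,14=17×323680+8394022=13896582
r19: T_19,13=18×299650806+4853222764=10246937272; T_19,14=18×13896582+299650806=549789282
Read c(19,13) = 10246937272, c(19,14) = 549789282.

10246937272, 549789282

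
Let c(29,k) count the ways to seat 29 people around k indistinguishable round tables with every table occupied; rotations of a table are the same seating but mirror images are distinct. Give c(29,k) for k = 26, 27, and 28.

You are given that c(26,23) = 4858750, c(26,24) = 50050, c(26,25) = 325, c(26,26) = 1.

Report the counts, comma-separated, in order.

9642906, 78561, 406

[27] T[27,24]:26*50050+4858750=6160050 · T[27,25]:26*325+50050=58500 · T[27,26]:26*1+325=351 · T[27,27]:26*0+1=1
[28] T[28,25]:27*58500+6160050=7739550 · T[28,26]:27*351+58500=67977 · T[28,27]:27*1+351=378 · T[28,28]:27*0+1=1
[29] T[29,26]:28*67977+7739550=9642906 · T[29,27]:28*378+67977=78561 · T[29,28]:28*1+378=406
Read c(29,26) = 9642906, c(29,27) = 78561, c(29,28) = 406.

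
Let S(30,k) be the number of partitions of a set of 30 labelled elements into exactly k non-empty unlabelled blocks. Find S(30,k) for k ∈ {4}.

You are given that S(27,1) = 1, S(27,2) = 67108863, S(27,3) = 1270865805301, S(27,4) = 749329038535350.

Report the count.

r28: T_28,2=2×67108863+1=134217727; T_28,3=3×1270865805301+67108863=3812664524766; T_28,4=4×749329038535350+1270865805301=2998587019946701
r29: T_29,3=3×3812664524766+134217727=11438127792025; T_29,4=4×2998587019946701+3812664524766=11998160744311570
r30: T_30,4=4×11998160744311570+11438127792025=48004081105038305
Read S(30,4) = 48004081105038305.

48004081105038305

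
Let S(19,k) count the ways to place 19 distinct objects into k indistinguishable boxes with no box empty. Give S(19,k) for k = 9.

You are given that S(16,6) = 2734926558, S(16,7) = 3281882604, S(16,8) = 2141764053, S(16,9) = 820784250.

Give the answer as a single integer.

1144614626805

row 17: T[17][7]=7·3281882604+2734926558=25708104786  T[17][8]=8·2141764053+3281882604=20415995028  T[17][9]=9·820784250+2141764053=9528822303
row 18: T[18][8]=8·20415995028+25708104786=189036065010  T[18][9]=9·9528822303+20415995028=106175395755
row 19: T[19][9]=9·106175395755+189036065010=1144614626805
Read S(19,9) = 1144614626805.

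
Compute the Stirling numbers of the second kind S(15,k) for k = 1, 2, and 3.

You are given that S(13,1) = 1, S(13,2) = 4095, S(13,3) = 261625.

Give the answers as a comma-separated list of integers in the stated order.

row 14: T[14][1]=1·1+0=1  T[14][2]=2·4095+1=8191  T[14][3]=3·261625+4095=788970
row 15: T[15][1]=1·1+0=1  T[15][2]=2·8191+1=16383  T[15][3]=3·788970+8191=2375101
Read S(15,1) = 1, S(15,2) = 16383, S(15,3) = 2375101.

1, 16383, 2375101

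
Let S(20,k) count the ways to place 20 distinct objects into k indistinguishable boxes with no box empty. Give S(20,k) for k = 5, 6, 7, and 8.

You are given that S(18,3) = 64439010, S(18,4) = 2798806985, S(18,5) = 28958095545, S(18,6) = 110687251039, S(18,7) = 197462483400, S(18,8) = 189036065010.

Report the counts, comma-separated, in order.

749206090500, 4306078895384, 11143554045652, 15170932662679

[19] T[19,4]:4*2798806985+64439010=11259666950 · T[19,5]:5*28958095545+2798806985=147589284710 · T[19,6]:6*110687251039+28958095545=693081601779 · T[19,7]:7*197462483400+110687251039=1492924634839 · T[19,8]:8*189036065010+197462483400=1709751003480
[20] T[20,5]:5*147589284710+11259666950=749206090500 · T[20,6]:6*693081601779+147589284710=4306078895384 · T[20,7]:7*1492924634839+693081601779=11143554045652 · T[20,8]:8*1709751003480+1492924634839=15170932662679
Read S(20,5) = 749206090500, S(20,6) = 4306078895384, S(20,7) = 11143554045652, S(20,8) = 15170932662679.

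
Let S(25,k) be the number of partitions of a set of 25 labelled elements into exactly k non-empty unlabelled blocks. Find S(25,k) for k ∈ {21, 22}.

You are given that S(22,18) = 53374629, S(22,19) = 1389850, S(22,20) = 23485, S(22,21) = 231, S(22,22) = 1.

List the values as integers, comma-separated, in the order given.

r23: T_23,19=19×1389850+53374629=79781779; T_23,20=20×23485+1389850=1859550; T_23,21=21×231+23485=28336; T_23,22=22×1+231=253
r24: T_24,20=20×1859550+79781779=116972779; T_24,21=21×28336+1859550=2454606; T_24,22=22×253+28336=33902
r25: T_25,21=21×2454606+116972779=168519505; T_25,22=22×33902+2454606=3200450
Read S(25,21) = 168519505, S(25,22) = 3200450.

168519505, 3200450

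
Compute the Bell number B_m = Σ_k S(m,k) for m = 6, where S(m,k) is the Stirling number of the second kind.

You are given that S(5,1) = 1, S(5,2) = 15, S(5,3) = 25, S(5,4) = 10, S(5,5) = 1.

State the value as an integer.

203

i=6: T(6,1)=0+1·1=1 | T(6,2)=1+2·15=31 | T(6,3)=15+3·25=90 | T(6,4)=25+4·10=65 | T(6,5)=10+5·1=15 | T(6,6)=1+6·0=1
B_6 = ΣS(6,k) = 1+31+90+65+15+1 = 203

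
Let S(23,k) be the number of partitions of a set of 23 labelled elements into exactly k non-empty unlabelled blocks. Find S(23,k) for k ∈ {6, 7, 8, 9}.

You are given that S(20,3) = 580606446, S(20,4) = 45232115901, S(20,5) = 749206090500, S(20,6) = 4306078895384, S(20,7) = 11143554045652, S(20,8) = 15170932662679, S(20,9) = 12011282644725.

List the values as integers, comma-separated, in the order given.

998969857983405, 4382641999117305, 9741955019900400, 12320068811796900

@21  (21,4):45232115901·4+580606446→181509070050, (21,5):749206090500·5+45232115901→3791262568401, (21,6):4306078895384·6+749206090500→26585679462804, (21,7):11143554045652·7+4306078895384→82310957214948, (21,8):15170932662679·8+11143554045652→132511015347084, (21,9):12011282644725·9+15170932662679→123272476465204
@22  (22,5):3791262568401·5+181509070050→19137821912055, (22,6):26585679462804·6+3791262568401→163305339345225, (22,7):82310957214948·7+26585679462804→602762379967440, (22,8):132511015347084·8+82310957214948→1142399079991620, (22,9):123272476465204·9+132511015347084→1241963303533920
@23  (23,6):163305339345225·6+19137821912055→998969857983405, (23,7):602762379967440·7+163305339345225→4382641999117305, (23,8):1142399079991620·8+602762379967440→9741955019900400, (23,9):1241963303533920·9+1142399079991620→12320068811796900
Read S(23,6) = 998969857983405, S(23,7) = 4382641999117305, S(23,8) = 9741955019900400, S(23,9) = 12320068811796900.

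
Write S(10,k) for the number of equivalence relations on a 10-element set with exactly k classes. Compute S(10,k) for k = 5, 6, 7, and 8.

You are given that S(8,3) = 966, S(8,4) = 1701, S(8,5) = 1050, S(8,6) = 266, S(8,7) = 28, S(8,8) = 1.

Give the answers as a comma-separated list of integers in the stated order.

42525, 22827, 5880, 750

i=9: T(9,4)=966+4·1701=7770 | T(9,5)=1701+5·1050=6951 | T(9,6)=1050+6·266=2646 | T(9,7)=266+7·28=462 | T(9,8)=28+8·1=36
i=10: T(10,5)=7770+5·6951=42525 | T(10,6)=6951+6·2646=22827 | T(10,7)=2646+7·462=5880 | T(10,8)=462+8·36=750
Read S(10,5) = 42525, S(10,6) = 22827, S(10,7) = 5880, S(10,8) = 750.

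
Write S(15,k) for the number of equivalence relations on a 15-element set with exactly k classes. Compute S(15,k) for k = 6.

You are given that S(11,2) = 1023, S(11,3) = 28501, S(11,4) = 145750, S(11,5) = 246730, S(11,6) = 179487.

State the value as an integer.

[12] T[12,3]:3*28501+1023=86526 · T[12,4]:4*145750+28501=611501 · T[12,5]:5*246730+145750=1379400 · T[12,6]:6*179487+246730=1323652
[13] T[13,4]:4*611501+86526=2532530 · T[13,5]:5*1379400+611501=7508501 · T[13,6]:6*1323652+1379400=9321312
[14] T[14,5]:5*7508501+2532530=40075035 · T[14,6]:6*9321312+7508501=63436373
[15] T[15,6]:6*63436373+40075035=420693273
Read S(15,6) = 420693273.

420693273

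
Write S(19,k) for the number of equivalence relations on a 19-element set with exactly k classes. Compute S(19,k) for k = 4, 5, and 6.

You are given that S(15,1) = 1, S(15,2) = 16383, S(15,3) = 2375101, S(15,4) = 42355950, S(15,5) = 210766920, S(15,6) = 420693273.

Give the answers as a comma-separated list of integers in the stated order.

11259666950, 147589284710, 693081601779

[16] T[16,1]:1*1+0=1 · T[16,2]:2*16383+1=32767 · T[16,3]:3*2375101+16383=7141686 · T[16,4]:4*42355950+2375101=171798901 · T[16,5]:5*210766920+42355950=1096190550 · T[16,6]:6*420693273+210766920=2734926558
[17] T[17,2]:2*32767+1=65535 · T[17,3]:3*7141686+32767=21457825 · T[17,4]:4*171798901+7141686=694337290 · T[17,5]:5*1096190550+171798901=5652751651 · T[17,6]:6*2734926558+1096190550=17505749898
[18] T[18,3]:3*21457825+65535=64439010 · T[18,4]:4*694337290+21457825=2798806985 · T[18,5]:5*5652751651+694337290=28958095545 · T[18,6]:6*17505749898+5652751651=110687251039
[19] T[19,4]:4*2798806985+64439010=11259666950 · T[19,5]:5*28958095545+2798806985=147589284710 · T[19,6]:6*110687251039+28958095545=693081601779
Read S(19,4) = 11259666950, S(19,5) = 147589284710, S(19,6) = 693081601779.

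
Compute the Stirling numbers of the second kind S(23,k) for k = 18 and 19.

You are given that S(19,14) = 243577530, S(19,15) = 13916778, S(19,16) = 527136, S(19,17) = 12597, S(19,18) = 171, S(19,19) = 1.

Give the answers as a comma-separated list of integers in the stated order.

row 20: T[20][15]=15·13916778+243577530=452329200  T[20][16]=16·527136+13916778=22350954  T[20][17]=17·12597+527136=741285  T[20][18]=18·171+12597=15675  T[20][19]=19·1+171=190
row 21: T[21][16]=16·22350954+452329200=809944464  T[21][17]=17·741285+22350954=34952799  T[21][18]=18·15675+741285=1023435  T[21][19]=19·190+15675=19285
row 22: T[22][17]=17·34952799+809944464=1404142047  T[22][18]=18·1023435+34952799=53374629  T[22][19]=19·19285+1023435=1389850
row 23: T[23][18]=18·53374629+1404142047=2364885369  T[23][19]=19·1389850+53374629=79781779
Read S(23,18) = 2364885369, S(23,19) = 79781779.

2364885369, 79781779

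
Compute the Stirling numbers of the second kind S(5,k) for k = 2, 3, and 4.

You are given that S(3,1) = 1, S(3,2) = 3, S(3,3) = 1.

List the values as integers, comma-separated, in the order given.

15, 25, 10

r4: T_4,1=1×1+0=1; T_4,2=2×3+1=7; T_4,3=3×1+3=6; T_4,4=4×0+1=1
r5: T_5,2=2×7+1=15; T_5,3=3×6+7=25; T_5,4=4×1+6=10
Read S(5,2) = 15, S(5,3) = 25, S(5,4) = 10.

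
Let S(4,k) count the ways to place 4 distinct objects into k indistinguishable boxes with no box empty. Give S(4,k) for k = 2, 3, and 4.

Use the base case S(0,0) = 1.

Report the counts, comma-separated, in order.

7, 6, 1

[1] T[1,1]:1*0+1=1
[2] T[2,1]:1*1+0=1 · T[2,2]:2*0+1=1
[3] T[3,1]:1*1+0=1 · T[3,2]:2*1+1=3 · T[3,3]:3*0+1=1
[4] T[4,2]:2*3+1=7 · T[4,3]:3*1+3=6 · T[4,4]:4*0+1=1
Read S(4,2) = 7, S(4,3) = 6, S(4,4) = 1.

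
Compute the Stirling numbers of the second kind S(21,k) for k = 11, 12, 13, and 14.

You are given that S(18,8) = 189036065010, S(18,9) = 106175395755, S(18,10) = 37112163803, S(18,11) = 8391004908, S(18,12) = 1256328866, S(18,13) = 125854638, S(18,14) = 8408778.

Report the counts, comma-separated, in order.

i=19: T(19,9)=189036065010+9·106175395755=1144614626805 | T(19,10)=106175395755+10·37112163803=477297033785 | T(19,11)=37112163803+11·8391004908=129413217791 | T(19,12)=8391004908+12·1256328866=23466951300 | T(19,13)=1256328866+13·125854638=2892439160 | T(19,14)=125854638+14·8408778=243577530
i=20: T(20,10)=1144614626805+10·477297033785=5917584964655 | T(20,11)=477297033785+11·129413217791=1900842429486 | T(20,12)=129413217791+12·23466951300=411016633391 | T(20,13)=23466951300+13·2892439160=61068660380 | T(20,14)=2892439160+14·243577530=6302524580
i=21: T(21,11)=5917584964655+11·1900842429486=26826851689001 | T(21,12)=1900842429486+12·411016633391=6833042030178 | T(21,13)=411016633391+13·61068660380=1204909218331 | T(21,14)=61068660380+14·6302524580=149304004500
Read S(21,11) = 26826851689001, S(21,12) = 6833042030178, S(21,13) = 1204909218331, S(21,14) = 149304004500.

26826851689001, 6833042030178, 1204909218331, 149304004500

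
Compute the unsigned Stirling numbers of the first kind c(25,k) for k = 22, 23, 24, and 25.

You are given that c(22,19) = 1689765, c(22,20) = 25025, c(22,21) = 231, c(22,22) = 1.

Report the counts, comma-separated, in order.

3795000, 42550, 300, 1

r23: T_23,20=22×25025+1689765=2240315; T_23,21=22×231+25025=30107; T_23,22=22×1+231=253; T_23,23=22×0+1=1
r24: T_24,21=23×30107+2240315=2932776; T_24,22=23×253+30107=35926; T_24,23=23×1+253=276; T_24,24=23×0+1=1
r25: T_25,22=24×35926+2932776=3795000; T_25,23=24×276+35926=42550; T_25,24=24×1+276=300; T_25,25=24×0+1=1
Read c(25,22) = 3795000, c(25,23) = 42550, c(25,24) = 300, c(25,25) = 1.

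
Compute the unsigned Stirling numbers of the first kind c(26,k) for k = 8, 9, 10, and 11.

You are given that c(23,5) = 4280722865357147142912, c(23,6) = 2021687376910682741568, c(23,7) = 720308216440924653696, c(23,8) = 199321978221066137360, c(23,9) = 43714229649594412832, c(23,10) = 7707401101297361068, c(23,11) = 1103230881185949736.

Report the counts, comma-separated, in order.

@24  (24,6):2021687376910682741568·23+4280722865357147142912→50779532534302850198976, (24,7):720308216440924653696·23+2021687376910682741568→18588776355051949776576, (24,8):199321978221066137360·23+720308216440924653696→5304713715525445812976, (24,9):43714229649594412832·23+199321978221066137360→1204749260161737632496, (24,10):7707401101297361068·23+43714229649594412832→220984454979433717396, (24,11):1103230881185949736·23+7707401101297361068→33081711368574204996
@25  (25,7):18588776355051949776576·24+50779532534302850198976→496910165055549644836800, (25,8):5304713715525445812976·24+18588776355051949776576→145901905527662649288000, (25,9):1204749260161737632496·24+5304713715525445812976→34218695959407148992880, (25,10):220984454979433717396·24+1204749260161737632496→6508376179668146850000, (25,11):33081711368574204996·24+220984454979433717396→1014945527825214637300
@26  (26,8):145901905527662649288000·25+496910165055549644836800→4144457803247115877036800, (26,9):34218695959407148992880·25+145901905527662649288000→1001369304512841374110000, (26,10):6508376179668146850000·25+34218695959407148992880→196928100451110820242880, (26,11):1014945527825214637300·25+6508376179668146850000→31882014375298512782500
Read c(26,8) = 4144457803247115877036800, c(26,9) = 1001369304512841374110000, c(26,10) = 196928100451110820242880, c(26,11) = 31882014375298512782500.

4144457803247115877036800, 1001369304512841374110000, 196928100451110820242880, 31882014375298512782500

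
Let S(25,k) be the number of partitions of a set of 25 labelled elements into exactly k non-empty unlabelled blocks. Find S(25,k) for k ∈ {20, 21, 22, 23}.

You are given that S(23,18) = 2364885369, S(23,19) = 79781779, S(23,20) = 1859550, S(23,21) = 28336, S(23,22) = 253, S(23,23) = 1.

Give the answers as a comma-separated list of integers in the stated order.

6220194750, 168519505, 3200450, 40250

@24  (24,19):79781779·19+2364885369→3880739170, (24,20):1859550·20+79781779→116972779, (24,21):28336·21+1859550→2454606, (24,22):253·22+28336→33902, (24,23):1·23+253→276
@25  (25,20):116972779·20+3880739170→6220194750, (25,21):2454606·21+116972779→168519505, (25,22):33902·22+2454606→3200450, (25,23):276·23+33902→40250
Read S(25,20) = 6220194750, S(25,21) = 168519505, S(25,22) = 3200450, S(25,23) = 40250.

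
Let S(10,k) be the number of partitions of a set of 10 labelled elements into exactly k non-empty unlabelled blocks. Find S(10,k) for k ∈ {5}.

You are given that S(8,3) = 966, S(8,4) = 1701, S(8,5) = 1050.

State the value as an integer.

i=9: T(9,4)=966+4·1701=7770 | T(9,5)=1701+5·1050=6951
i=10: T(10,5)=7770+5·6951=42525
Read S(10,5) = 42525.

42525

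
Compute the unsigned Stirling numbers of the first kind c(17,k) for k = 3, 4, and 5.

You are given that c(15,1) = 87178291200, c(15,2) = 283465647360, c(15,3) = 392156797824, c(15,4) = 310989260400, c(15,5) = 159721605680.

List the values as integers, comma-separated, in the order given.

102992244837120, 87077748875904, 48366009233424

@16  (16,2):283465647360·15+87178291200→4339163001600, (16,3):392156797824·15+283465647360→6165817614720, (16,4):310989260400·15+392156797824→5056995703824, (16,5):159721605680·15+310989260400→2706813345600
@17  (17,3):6165817614720·16+4339163001600→102992244837120, (17,4):5056995703824·16+6165817614720→87077748875904, (17,5):2706813345600·16+5056995703824→48366009233424
Read c(17,3) = 102992244837120, c(17,4) = 87077748875904, c(17,5) = 48366009233424.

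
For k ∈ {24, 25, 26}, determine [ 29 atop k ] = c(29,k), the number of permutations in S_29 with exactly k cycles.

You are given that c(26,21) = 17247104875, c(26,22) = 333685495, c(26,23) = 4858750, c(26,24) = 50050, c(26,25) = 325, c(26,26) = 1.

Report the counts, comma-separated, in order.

row 27: T[27][22]=26·333685495+17247104875=25922927745  T[27][23]=26·4858750+333685495=460012995  T[27][24]=26·50050+4858750=6160050  T[27][25]=26·325+50050=58500  T[27][26]=26·1+325=351
row 28: T[28][23]=27·460012995+25922927745=38343278610  T[28][24]=27·6160050+460012995=626334345  T[28][25]=27·58500+6160050=7739550  T[28][26]=27·351+58500=67977
row 29: T[29][24]=28·626334345+38343278610=55880640270  T[29][25]=28·7739550+626334345=843041745  T[29][26]=28·67977+7739550=9642906
Read c(29,24) = 55880640270, c(29,25) = 843041745, c(29,26) = 9642906.

55880640270, 843041745, 9642906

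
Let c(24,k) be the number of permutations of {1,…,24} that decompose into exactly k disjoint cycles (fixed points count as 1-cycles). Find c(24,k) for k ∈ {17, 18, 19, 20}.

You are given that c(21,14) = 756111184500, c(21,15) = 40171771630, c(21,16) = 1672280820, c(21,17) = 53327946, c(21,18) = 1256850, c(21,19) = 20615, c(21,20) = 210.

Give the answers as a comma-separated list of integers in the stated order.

6400590336096, 241276443496, 7234669596, 168423871

r22: T_22,15=21×40171771630+756111184500=1599718388730; T_22,16=21×1672280820+40171771630=75289668850; T_22,17=21×53327946+1672280820=2792167686; T_22,18=21×1256850+53327946=79721796; T_22,19=21×20615+1256850=1689765; T_22,20=21×210+20615=25025
r23: T_23,16=22×75289668850+1599718388730=3256091103430; T_23,17=22×2792167686+75289668850=136717357942; T_23,18=22×79721796+2792167686=4546047198; T_23,19=22×1689765+79721796=116896626; T_23,20=22×25025+1689765=2240315
r24: T_24,17=23×136717357942+3256091103430=6400590336096; T_24,18=23×4546047198+136717357942=241276443496; T_24,19=23×116896626+4546047198=7234669596; T_24,20=23×2240315+116896626=168423871
Read c(24,17) = 6400590336096, c(24,18) = 241276443496, c(24,19) = 7234669596, c(24,20) = 168423871.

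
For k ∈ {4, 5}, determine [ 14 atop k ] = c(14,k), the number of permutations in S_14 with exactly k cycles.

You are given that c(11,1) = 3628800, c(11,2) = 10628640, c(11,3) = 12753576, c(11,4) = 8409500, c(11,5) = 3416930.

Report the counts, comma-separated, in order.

20313753096, 9957703756

[12] T[12,2]:11*10628640+3628800=120543840 · T[12,3]:11*12753576+10628640=150917976 · T[12,4]:11*8409500+12753576=105258076 · T[12,5]:11*3416930+8409500=45995730
[13] T[13,3]:12*150917976+120543840=1931559552 · T[13,4]:12*105258076+150917976=1414014888 · T[13,5]:12*45995730+105258076=657206836
[14] T[14,4]:13*1414014888+1931559552=20313753096 · T[14,5]:13*657206836+1414014888=9957703756
Read c(14,4) = 20313753096, c(14,5) = 9957703756.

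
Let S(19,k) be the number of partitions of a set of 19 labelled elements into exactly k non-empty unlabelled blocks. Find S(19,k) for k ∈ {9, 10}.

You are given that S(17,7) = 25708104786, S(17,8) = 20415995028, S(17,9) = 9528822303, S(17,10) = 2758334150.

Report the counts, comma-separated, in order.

1144614626805, 477297033785

i=18: T(18,8)=25708104786+8·20415995028=189036065010 | T(18,9)=20415995028+9·9528822303=106175395755 | T(18,10)=9528822303+10·2758334150=37112163803
i=19: T(19,9)=189036065010+9·106175395755=1144614626805 | T(19,10)=106175395755+10·37112163803=477297033785
Read S(19,9) = 1144614626805, S(19,10) = 477297033785.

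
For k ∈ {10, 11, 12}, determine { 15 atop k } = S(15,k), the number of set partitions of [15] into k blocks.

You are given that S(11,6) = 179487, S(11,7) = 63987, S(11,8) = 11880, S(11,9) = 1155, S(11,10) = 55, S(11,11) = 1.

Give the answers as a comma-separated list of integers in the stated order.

r12: T_12,7=7×63987+179487=627396; T_12,8=8×11880+63987=159027; T_12,9=9×1155+11880=22275; T_12,10=10×55+1155=1705; T_12,11=11×1+55=66; T_12,12=12×0+1=1
r13: T_13,8=8×159027+627396=1899612; T_13,9=9×22275+159027=359502; T_13,10=10×1705+22275=39325; T_13,11=11×66+1705=2431; T_13,12=12×1+66=78
r14: T_14,9=9×359502+1899612=5135130; T_14,10=10×39325+359502=752752; T_14,11=11×2431+39325=66066; T_14,12=12×78+2431=3367
r15: T_15,10=10×752752+5135130=12662650; T_15,11=11×66066+752752=1479478; T_15,12=12×3367+66066=106470
Read S(15,10) = 12662650, S(15,11) = 1479478, S(15,12) = 106470.

12662650, 1479478, 106470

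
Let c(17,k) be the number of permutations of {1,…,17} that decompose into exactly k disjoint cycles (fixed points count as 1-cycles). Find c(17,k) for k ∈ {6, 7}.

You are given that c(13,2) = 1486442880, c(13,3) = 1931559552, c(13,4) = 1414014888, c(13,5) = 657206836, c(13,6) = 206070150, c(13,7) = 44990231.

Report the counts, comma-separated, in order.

18861567058880, 5374523477960

@14  (14,3):1931559552·13+1486442880→26596717056, (14,4):1414014888·13+1931559552→20313753096, (14,5):657206836·13+1414014888→9957703756, (14,6):206070150·13+657206836→3336118786, (14,7):44990231·13+206070150→790943153
@15  (15,4):20313753096·14+26596717056→310989260400, (15,5):9957703756·14+20313753096→159721605680, (15,6):3336118786·14+9957703756→56663366760, (15,7):790943153·14+3336118786→14409322928
@16  (16,5):159721605680·15+310989260400→2706813345600, (16,6):56663366760·15+159721605680→1009672107080, (16,7):14409322928·15+56663366760→272803210680
@17  (17,6):1009672107080·16+2706813345600→18861567058880, (17,7):272803210680·16+1009672107080→5374523477960
Read c(17,6) = 18861567058880, c(17,7) = 5374523477960.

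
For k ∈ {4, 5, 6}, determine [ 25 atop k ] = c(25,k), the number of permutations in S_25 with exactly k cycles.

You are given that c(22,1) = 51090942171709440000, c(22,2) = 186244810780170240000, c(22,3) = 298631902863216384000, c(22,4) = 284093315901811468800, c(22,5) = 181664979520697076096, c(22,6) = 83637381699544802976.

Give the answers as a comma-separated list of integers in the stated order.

[23] T[23,2]:22*186244810780170240000+51090942171709440000=4148476779335454720000 · T[23,3]:22*298631902863216384000+186244810780170240000=6756146673770930688000 · T[23,4]:22*284093315901811468800+298631902863216384000=6548684852703068697600 · T[23,5]:22*181664979520697076096+284093315901811468800=4280722865357147142912 · T[23,6]:22*83637381699544802976+181664979520697076096=2021687376910682741568
[24] T[24,3]:23*6756146673770930688000+4148476779335454720000=159539850276066860544000 · T[24,4]:23*6548684852703068697600+6756146673770930688000=157375898285941510732800 · T[24,5]:23*4280722865357147142912+6548684852703068697600=105005310755917452984576 · T[24,6]:23*2021687376910682741568+4280722865357147142912=50779532534302850198976
[25] T[25,4]:24*157375898285941510732800+159539850276066860544000=3936561409138663118131200 · T[25,5]:24*105005310755917452984576+157375898285941510732800=2677503356427960382362624 · T[25,6]:24*50779532534302850198976+105005310755917452984576=1323714091579185857760000
Read c(25,4) = 3936561409138663118131200, c(25,5) = 2677503356427960382362624, c(25,6) = 1323714091579185857760000.

3936561409138663118131200, 2677503356427960382362624, 1323714091579185857760000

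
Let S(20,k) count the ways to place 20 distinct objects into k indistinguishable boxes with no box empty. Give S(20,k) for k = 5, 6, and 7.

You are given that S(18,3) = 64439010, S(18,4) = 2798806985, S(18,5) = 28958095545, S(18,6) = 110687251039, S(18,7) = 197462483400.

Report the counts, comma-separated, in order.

749206090500, 4306078895384, 11143554045652

row 19: T[19][4]=4·2798806985+64439010=11259666950  T[19][5]=5·28958095545+2798806985=147589284710  T[19][6]=6·110687251039+28958095545=693081601779  T[19][7]=7·197462483400+110687251039=1492924634839
row 20: T[20][5]=5·147589284710+11259666950=749206090500  T[20][6]=6·693081601779+147589284710=4306078895384  T[20][7]=7·1492924634839+693081601779=11143554045652
Read S(20,5) = 749206090500, S(20,6) = 4306078895384, S(20,7) = 11143554045652.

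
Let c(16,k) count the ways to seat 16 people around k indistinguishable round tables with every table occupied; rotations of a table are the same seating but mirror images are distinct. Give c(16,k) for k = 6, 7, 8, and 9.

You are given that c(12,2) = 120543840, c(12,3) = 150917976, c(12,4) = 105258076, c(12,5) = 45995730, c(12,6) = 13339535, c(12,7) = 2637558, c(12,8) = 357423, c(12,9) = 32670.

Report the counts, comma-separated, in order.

@13  (13,3):150917976·12+120543840→1931559552, (13,4):105258076·12+150917976→1414014888, (13,5):45995730·12+105258076→657206836, (13,6):13339535·12+45995730→206070150, (13,7):2637558·12+13339535→44990231, (13,8):357423·12+2637558→6926634, (13,9):32670·12+357423→749463
@14  (14,4):1414014888·13+1931559552→20313753096, (14,5):657206836·13+1414014888→9957703756, (14,6):206070150·13+657206836→3336118786, (14,7):44990231·13+206070150→790943153, (14,8):6926634·13+44990231→135036473, (14,9):749463·13+6926634→16669653
@15  (15,5):9957703756·14+20313753096→159721605680, (15,6):3336118786·14+9957703756→56663366760, (15,7):790943153·14+3336118786→14409322928, (15,8):135036473·14+790943153→2681453775, (15,9):16669653·14+135036473→368411615
@16  (16,6):56663366760·15+159721605680→1009672107080, (16,7):14409322928·15+56663366760→272803210680, (16,8):2681453775·15+14409322928→54631129553, (16,9):368411615·15+2681453775→8207628000
Read c(16,6) = 1009672107080, c(16,7) = 272803210680, c(16,8) = 54631129553, c(16,9) = 8207628000.

1009672107080, 272803210680, 54631129553, 8207628000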